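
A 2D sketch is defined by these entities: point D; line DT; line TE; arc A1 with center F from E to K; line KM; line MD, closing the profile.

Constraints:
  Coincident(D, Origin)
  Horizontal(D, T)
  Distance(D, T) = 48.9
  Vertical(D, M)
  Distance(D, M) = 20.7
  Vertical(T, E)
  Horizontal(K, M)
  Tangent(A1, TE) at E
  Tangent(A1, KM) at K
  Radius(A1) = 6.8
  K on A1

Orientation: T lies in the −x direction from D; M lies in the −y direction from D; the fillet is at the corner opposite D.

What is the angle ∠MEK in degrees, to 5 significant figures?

37.083°

The virtual corner opposite D is at (-48.900, -20.700). Tangency of A1 to TE means the radius FE is perpendicular to TE and since A1 is tangent to KM there, FK ⟂ KM, with radius 6.8, so the center F sits 6.8 in from both sides at F = (-42.100, -13.900). That places the tangent points at E = (-48.900, -13.900) on TE and K = (-42.100, -20.700) on KM. Then cos ∠MEK = EM·EK / (|EM||EK|), giving 37.083°.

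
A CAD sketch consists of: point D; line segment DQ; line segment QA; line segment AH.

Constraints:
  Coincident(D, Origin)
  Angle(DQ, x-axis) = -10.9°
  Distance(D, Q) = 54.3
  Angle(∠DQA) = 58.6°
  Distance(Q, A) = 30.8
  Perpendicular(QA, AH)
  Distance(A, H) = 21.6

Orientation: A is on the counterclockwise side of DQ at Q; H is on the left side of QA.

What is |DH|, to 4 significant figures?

24.87

D is at the origin; DQ runs at -10.9° with length 54.3, so Q = 54.3·(cos -10.9°, sin -10.9°) = (53.32, -10.27). ∠DQA = 58.6°, so QA runs at -10.9° + (180° − 58.6°) = 110.5° from the x-axis; with |QA| = 30.8, A = Q + 30.8·(cos 110.5°, sin 110.5°) = (42.53, 18.58). The perpendicularity gives AH at right angles to QA; with |AH| = 21.6 on the left of QA, H = A + 21.6·(-0.9367, -0.3502) = (22.30, 11.02). Then |DH| = |H − D| = 24.87.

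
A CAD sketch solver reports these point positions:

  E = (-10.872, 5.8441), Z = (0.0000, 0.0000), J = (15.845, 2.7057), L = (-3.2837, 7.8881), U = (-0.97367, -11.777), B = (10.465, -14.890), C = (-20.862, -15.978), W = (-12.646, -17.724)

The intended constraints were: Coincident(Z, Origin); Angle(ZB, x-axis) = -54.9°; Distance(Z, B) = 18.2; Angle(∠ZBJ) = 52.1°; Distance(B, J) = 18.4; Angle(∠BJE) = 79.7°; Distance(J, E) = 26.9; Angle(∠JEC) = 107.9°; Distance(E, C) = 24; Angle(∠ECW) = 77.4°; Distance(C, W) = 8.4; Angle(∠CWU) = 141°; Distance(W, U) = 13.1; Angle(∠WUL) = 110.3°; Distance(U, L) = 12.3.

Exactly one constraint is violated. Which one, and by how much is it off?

Distance(U, L) = 12.3 — off by 7.50.

Z = (0.00, 0.00) ✓; ZB at -54.90° ✓; |ZB| = 18.20 ✓; ∠ZBJ = 52.10° ✓; |BJ| = 18.40 ✓; ∠BJE = 79.70° ✓; |JE| = 26.90 ✓; ∠JEC = 107.9° ✓; |EC| = 24.00 ✓; ∠ECW = 77.40° ✓; |CW| = 8.399 ✓; ∠CWU = 141.0° ✓; |WU| = 13.10 ✓; ∠WUL = 110.3° ✓; |UL| = 19.80 ✗.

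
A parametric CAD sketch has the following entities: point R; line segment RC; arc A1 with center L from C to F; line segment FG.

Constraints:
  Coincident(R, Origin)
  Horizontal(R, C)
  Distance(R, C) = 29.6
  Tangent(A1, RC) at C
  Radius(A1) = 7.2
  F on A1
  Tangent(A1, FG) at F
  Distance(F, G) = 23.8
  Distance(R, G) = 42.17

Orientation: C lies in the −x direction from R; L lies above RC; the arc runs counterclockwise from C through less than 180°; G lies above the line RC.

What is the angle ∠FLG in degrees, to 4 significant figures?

73.17°

Checks: |LF| = 7.200 ✓; ∠(LF, FG) = 90.00° ✓; |FG| = 23.80 ✓; |RG| = 42.17 ✓.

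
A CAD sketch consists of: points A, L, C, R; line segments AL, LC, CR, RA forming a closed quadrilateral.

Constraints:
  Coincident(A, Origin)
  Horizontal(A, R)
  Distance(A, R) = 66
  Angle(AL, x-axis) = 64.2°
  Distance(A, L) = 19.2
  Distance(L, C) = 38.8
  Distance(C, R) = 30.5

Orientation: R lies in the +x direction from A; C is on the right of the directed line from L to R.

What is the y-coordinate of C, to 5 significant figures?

-9.0304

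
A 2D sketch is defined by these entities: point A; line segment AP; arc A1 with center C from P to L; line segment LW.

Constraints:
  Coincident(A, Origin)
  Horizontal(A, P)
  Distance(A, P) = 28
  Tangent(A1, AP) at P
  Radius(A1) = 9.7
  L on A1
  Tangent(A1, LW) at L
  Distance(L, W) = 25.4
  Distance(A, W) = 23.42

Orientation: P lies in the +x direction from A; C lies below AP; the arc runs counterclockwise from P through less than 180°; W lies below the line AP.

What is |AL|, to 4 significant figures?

20.84

A is at the origin; A and P share the same y with |AP| = 28.0 and P on the +x side, so P = (28.00, 0.000). Tangency of A1 to AP means the radius CP is perpendicular to AP, so C = P + (0, -9.7) = (28.00, -9.700). Since CL ⟂ LW (tangency), |CW| = √(9.7² + 25.4²) = 27.19 regardless of where L sits on A1. So W lies on both circle(A, 23.42) and circle(C, 27.19); the below-AP intersection is W = (4.298, -23.02). L is the foot of the tangent from W: L = (20.54, -3.496).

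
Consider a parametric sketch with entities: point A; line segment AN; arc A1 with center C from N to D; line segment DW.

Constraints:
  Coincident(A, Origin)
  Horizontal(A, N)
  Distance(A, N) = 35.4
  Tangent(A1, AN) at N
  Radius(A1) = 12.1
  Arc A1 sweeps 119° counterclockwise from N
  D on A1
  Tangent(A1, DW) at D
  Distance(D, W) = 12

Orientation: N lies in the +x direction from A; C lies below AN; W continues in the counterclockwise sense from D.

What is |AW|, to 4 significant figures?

41.82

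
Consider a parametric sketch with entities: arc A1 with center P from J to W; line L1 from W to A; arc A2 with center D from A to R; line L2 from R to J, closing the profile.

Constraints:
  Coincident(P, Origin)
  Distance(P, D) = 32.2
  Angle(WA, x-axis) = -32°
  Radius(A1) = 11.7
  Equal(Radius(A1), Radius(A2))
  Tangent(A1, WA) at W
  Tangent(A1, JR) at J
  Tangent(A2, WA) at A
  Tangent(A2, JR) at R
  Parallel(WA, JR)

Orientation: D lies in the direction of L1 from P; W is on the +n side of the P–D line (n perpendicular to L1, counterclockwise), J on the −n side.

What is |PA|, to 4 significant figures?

34.26

The slot axis is L1's direction at -32.0°, so u = (cos -32.0°, sin -32.0°) = (0.8480, -0.5299) and n = (−sin -32.0°, cos -32.0°) = (0.5299, 0.8480). P is at the origin and D lies 32.2 along u from P, so D = 32.2·u = (27.31, -17.06). Tangency of A1 to both parallel lines with radius 11.7 puts W and J at P ± 11.7·n: W = (6.200, 9.922), J = (-6.200, -9.922). Equal radii place A and R the same way about D: A = D + 11.7·n = (33.51, -7.141), R = D − 11.7·n = (21.11, -26.99). Then |PA| = |A − P| = 34.26.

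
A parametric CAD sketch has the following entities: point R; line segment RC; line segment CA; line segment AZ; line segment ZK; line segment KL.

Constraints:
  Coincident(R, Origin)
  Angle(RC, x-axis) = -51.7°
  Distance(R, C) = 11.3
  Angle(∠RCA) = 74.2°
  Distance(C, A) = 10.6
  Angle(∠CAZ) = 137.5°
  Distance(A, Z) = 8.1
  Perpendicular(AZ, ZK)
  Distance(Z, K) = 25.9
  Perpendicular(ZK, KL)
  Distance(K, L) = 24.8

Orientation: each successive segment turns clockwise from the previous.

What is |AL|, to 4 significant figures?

30.82

R is at the origin; RC runs at -51.7° with length 11.3, so C = (7.004, -8.868). ∠RCA = 74.2° gives CA at -157.5° from the x-axis; with |CA| = 10.6, A = (-2.790, -12.92). ∠CAZ = 137.5° gives AZ at 160.0° from the x-axis; with |AZ| = 8.1, Z = (-10.40, -10.15). AZ is perpendicular to ZK, so ZK runs at 70.00°; with |ZK| = 25.9, K = (-1.543, 14.18). ZK ⟂ KL, so KL runs at -20.00°; with |KL| = 24.8, L = (21.76, 5.702). Then |AL| = |L − A| = 30.82.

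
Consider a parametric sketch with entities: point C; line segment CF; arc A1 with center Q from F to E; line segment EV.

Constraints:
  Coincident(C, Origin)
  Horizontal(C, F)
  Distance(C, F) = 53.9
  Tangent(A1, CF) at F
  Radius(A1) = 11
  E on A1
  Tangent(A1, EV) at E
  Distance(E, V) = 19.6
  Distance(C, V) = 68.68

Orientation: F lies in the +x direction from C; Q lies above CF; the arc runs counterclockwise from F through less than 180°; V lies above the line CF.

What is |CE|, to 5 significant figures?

66.010

C is at the origin; CF is horizontal with |CF| = 53.9 and F on the +x side, so F = (53.900, 0.0000). Since A1 is tangent to CF there, QF ⟂ CF, so Q = F + (0, 11) = (53.900, 11.000). Since QE ⟂ EV (tangency), |QV| = √(11.0² + 19.6²) = 22.476 regardless of where E sits on A1. So V lies on both circle(C, 68.68) and circle(Q, 22.476); the above-CF intersection is V = (60.514, 32.481). E is the foot of the tangent from V: E = (64.652, 13.322).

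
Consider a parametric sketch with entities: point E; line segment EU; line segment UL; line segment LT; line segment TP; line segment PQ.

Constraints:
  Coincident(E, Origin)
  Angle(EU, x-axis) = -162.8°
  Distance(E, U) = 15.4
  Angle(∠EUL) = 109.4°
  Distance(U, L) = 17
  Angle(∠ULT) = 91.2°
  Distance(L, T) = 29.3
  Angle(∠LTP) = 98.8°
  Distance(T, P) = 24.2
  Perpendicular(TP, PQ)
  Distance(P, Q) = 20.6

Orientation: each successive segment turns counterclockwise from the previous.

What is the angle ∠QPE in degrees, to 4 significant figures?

13.33°

E is at the origin; EU runs at -162.8° with length 15.4, so U = (-14.71, -4.554). ∠EUL = 109.4° gives UL at -92.20° from the x-axis; with |UL| = 17.0, L = (-15.36, -21.54). ∠ULT = 91.2° gives LT at -3.400° from the x-axis; with |LT| = 29.3, T = (13.88, -23.28). ∠LTP = 98.8° gives TP at 77.80° from the x-axis; with |TP| = 24.2, P = (19.00, 0.3744). TP is perpendicular to PQ, so PQ runs at 167.8°; with |PQ| = 20.6, Q = (-1.136, 4.728). Then cos ∠QPE = PQ·PE / (|PQ||PE|), giving 13.33°.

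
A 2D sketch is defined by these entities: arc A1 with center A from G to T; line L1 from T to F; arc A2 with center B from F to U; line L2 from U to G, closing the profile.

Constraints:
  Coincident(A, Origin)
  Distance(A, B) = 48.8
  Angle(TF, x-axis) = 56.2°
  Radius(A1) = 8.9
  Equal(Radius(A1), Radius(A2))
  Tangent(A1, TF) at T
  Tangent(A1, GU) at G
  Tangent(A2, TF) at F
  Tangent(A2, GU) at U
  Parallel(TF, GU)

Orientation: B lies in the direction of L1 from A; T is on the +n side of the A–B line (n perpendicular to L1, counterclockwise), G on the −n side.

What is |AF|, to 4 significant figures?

49.60

Tangency of A1 to both parallel lines with radius 8.9 puts T and G at A ± 8.9·n: T = (-7.396, 4.951), G = (7.396, -4.951). Equal radii place F and U the same way about B: F = B + 8.9·n = (19.75, 45.50), U = B − 8.9·n = (34.54, 35.60). Then |AF| = |F − A| = 49.60.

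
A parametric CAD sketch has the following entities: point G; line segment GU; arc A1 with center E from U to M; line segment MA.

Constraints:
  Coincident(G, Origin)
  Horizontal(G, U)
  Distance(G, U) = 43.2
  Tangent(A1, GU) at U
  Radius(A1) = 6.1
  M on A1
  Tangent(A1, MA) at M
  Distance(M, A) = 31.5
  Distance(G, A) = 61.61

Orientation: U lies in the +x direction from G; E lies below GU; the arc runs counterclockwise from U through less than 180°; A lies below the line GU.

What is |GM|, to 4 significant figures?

38.40

Checks: ∠(EU, UG) = 90.00° ✓; |EU| = 6.100 ✓; |EM| = 6.100 ✓; ∠(EM, MA) = 90.00° ✓; |MA| = 31.50 ✓; |GA| = 61.61 ✓.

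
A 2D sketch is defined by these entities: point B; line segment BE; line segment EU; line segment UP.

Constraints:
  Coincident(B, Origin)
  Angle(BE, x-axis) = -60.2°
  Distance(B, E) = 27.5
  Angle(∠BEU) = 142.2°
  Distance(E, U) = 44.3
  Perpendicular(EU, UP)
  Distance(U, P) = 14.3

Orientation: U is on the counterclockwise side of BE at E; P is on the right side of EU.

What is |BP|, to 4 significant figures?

73.01

∠BEU = 142.2°, so EU runs at -60.2° + (180° − 142.2°) = -22.40° from the x-axis; with |EU| = 44.3, U = E + 44.3·(cos -22.40°, sin -22.40°) = (54.62, -40.74). EU is perpendicular to UP; with |UP| = 14.3 on the right of EU, P = U + 14.3·(-0.3811, -0.9245) = (49.17, -53.97). Then |BP| = |P − B| = 73.01.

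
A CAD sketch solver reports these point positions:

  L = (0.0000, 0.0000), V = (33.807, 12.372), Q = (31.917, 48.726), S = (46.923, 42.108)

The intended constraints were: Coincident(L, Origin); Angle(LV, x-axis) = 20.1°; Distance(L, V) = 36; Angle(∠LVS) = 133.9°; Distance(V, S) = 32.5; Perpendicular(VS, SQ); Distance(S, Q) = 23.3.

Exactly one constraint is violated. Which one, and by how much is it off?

Distance(S, Q) = 23.3 — off by 6.90.

L = (0.00, 0.00) ✓; LV at 20.10° ✓; |LV| = 36.00 ✓; ∠LVS = 133.9° ✓; |VS| = 32.50 ✓; ∠(VS, SQ) = 90.00° ✓; |SQ| = 16.40 ✗.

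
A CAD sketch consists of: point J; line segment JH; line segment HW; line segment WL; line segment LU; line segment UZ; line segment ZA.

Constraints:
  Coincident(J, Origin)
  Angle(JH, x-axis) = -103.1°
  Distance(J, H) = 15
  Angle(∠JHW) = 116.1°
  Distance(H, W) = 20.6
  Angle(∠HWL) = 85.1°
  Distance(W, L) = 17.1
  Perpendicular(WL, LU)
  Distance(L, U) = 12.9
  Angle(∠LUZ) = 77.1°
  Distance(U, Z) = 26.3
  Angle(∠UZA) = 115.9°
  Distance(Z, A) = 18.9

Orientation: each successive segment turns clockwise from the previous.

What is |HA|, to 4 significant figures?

35.07

J is at the origin; JH runs at -103.1° with length 15.0, so H = (-3.400, -14.61). ∠JHW = 116.1° gives HW at -167.0° from the x-axis; with |HW| = 20.6, W = (-23.47, -19.24). ∠HWL = 85.1° gives WL at 98.10° from the x-axis; with |WL| = 17.1, L = (-25.88, -2.314). WL is perpendicular to LU, so LU runs at 8.100°; with |LU| = 12.9, U = (-13.11, -0.4966). ∠LUZ = 77.1° gives UZ at -94.80° from the x-axis; with |UZ| = 26.3, Z = (-15.31, -26.70). ∠UZA = 115.9° gives ZA at -158.9° from the x-axis; with |ZA| = 18.9, A = (-32.94, -33.51). Then |HA| = |A − H| = 35.07.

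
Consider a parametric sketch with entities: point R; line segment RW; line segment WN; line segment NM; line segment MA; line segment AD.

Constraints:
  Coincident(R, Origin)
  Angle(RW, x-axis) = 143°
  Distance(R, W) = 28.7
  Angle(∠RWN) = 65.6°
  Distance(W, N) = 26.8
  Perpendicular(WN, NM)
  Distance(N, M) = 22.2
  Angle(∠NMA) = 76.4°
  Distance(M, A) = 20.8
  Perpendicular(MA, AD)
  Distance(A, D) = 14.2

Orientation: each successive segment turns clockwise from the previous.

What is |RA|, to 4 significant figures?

10.28

WN is perpendicular to NM, so NM runs at -61.40°; with |NM| = 22.2, M = (11.24, 10.61). ∠NMA = 76.4° gives MA at -165.0° from the x-axis; with |MA| = 20.8, A = (-8.855, 5.226). Then |RA| = |A − R| = 10.28.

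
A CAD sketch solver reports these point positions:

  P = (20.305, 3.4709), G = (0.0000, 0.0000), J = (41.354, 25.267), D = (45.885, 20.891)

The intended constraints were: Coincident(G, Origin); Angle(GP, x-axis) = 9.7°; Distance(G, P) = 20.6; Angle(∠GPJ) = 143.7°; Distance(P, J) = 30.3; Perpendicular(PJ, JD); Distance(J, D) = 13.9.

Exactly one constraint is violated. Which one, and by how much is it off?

Distance(J, D) = 13.9 — off by 7.60.

G = (0.00, 0.00) ✓; GP at 9.700° ✓; |GP| = 20.60 ✓; ∠GPJ = 143.7° ✓; |PJ| = 30.30 ✓; ∠(PJ, JD) = 90.00° ✓; |JD| = 6.299 ✗.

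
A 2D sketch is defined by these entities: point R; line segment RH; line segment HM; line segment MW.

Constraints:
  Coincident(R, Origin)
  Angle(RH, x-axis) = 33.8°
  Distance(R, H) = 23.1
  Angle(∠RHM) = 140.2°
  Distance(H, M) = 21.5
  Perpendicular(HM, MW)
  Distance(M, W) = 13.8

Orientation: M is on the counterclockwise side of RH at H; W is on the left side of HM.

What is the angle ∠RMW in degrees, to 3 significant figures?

69.4°

R is at the origin; RH runs at 33.8° with length 23.1, so H = 23.1·(cos 33.8°, sin 33.8°) = (19.2, 12.9). ∠RHM = 140.2°, so HM runs at 33.8° + (180° − 140.2°) = 73.6° from the x-axis; with |HM| = 21.5, M = H + 21.5·(cos 73.6°, sin 73.6°) = (25.3, 33.5). HM ⟂ MW; with |MW| = 13.8 on the left of HM, W = M + 13.8·(-0.959, 0.282) = (12.0, 37.4). Then cos ∠RMW = MR·MW / (|MR||MW|), giving 69.4°.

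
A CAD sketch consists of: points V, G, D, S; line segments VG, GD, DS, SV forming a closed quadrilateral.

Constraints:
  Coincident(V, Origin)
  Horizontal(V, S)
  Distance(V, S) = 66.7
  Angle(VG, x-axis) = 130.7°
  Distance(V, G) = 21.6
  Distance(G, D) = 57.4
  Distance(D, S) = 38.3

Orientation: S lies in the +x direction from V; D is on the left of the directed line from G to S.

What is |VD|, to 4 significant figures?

51.03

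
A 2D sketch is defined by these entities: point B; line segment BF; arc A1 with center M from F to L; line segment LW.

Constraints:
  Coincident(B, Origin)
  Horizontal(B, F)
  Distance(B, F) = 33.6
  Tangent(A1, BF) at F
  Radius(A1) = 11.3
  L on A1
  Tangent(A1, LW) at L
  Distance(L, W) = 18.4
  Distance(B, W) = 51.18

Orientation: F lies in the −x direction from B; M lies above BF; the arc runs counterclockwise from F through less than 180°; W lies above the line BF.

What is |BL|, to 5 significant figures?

32.810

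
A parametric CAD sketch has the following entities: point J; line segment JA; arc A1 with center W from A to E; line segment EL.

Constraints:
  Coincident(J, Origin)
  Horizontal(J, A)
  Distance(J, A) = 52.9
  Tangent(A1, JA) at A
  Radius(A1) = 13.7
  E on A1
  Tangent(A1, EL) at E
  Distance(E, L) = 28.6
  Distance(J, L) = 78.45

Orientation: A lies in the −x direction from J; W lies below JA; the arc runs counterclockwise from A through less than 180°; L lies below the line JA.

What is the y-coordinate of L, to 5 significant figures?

-42.650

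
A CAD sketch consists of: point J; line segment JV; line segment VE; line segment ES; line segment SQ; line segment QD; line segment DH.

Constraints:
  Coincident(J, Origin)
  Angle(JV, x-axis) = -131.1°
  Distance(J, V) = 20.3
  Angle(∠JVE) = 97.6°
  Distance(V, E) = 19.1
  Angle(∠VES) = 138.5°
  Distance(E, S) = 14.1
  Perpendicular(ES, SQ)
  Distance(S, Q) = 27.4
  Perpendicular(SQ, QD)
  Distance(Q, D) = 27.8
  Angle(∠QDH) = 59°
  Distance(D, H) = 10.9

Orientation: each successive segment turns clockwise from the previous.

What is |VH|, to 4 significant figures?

8.237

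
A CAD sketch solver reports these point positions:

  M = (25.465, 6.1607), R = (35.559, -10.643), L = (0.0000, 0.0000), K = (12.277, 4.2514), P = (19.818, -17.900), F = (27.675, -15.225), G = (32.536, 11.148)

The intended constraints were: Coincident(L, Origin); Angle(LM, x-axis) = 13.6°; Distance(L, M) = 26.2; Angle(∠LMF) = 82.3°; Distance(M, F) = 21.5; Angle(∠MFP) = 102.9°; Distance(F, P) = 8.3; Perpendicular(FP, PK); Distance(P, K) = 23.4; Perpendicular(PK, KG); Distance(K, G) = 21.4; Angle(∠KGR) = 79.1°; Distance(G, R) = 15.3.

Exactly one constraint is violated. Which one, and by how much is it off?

Distance(G, R) = 15.3 — off by 6.70.

L = (0.00, 0.00) ✓; LM at 13.60° ✓; |LM| = 26.20 ✓; ∠LMF = 82.30° ✓; |MF| = 21.50 ✓; ∠MFP = 102.9° ✓; |FP| = 8.300 ✓; ∠(FP, PK) = 90.00° ✓; |PK| = 23.40 ✓; ∠(PK, KG) = 90.00° ✓; |KG| = 21.40 ✓; ∠KGR = 79.10° ✓; |GR| = 22.00 ✗.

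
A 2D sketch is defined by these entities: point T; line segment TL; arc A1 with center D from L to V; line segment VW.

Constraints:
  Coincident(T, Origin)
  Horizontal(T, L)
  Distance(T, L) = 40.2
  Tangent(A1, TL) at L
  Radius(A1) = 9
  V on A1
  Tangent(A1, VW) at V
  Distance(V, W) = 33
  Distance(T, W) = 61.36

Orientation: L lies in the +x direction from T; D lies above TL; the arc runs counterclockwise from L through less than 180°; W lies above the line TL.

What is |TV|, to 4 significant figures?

50.18

T is at the origin; TL is horizontal with |TL| = 40.2 and L on the +x side, so L = (40.20, 0.000). The tangent condition forces DL to be normal to TL, so D = L + (0, 9) = (40.20, 9.000). Since DV ⟂ VW (tangency), |DW| = √(9.0² + 33.0²) = 34.21 regardless of where V sits on A1. So W lies on both circle(T, 61.36) and circle(D, 34.21); the above-TL intersection is W = (43.75, 43.02). V is the foot of the tangent from W: V = (49.08, 10.45).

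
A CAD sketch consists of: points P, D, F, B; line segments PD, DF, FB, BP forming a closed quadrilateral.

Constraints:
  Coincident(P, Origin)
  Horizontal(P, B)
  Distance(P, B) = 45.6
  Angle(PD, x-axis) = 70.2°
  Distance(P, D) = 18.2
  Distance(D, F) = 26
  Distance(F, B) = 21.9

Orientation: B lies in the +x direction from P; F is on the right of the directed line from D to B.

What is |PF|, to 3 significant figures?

23.9

Checks: |DF| = 26.00 ✓; |FB| = 21.90 ✓.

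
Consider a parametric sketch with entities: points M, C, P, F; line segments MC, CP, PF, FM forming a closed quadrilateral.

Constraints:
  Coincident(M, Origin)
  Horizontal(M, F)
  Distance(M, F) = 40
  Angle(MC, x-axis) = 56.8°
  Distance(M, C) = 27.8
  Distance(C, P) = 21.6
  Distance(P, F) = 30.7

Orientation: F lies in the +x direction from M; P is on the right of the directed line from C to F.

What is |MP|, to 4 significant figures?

9.716

Checks: |CP| = 21.60 ✓; |PF| = 30.70 ✓.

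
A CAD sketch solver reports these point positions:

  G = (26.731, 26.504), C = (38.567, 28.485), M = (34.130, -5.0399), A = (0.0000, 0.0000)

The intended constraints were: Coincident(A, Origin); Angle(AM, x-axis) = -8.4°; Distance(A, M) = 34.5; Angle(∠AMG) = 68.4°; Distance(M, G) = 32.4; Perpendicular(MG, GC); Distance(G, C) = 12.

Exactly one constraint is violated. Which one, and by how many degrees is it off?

Perpendicular(MG, GC) — off by 3.70°.

A = (0.00, 0.00) ✓; AM at -8.400° ✓; |AM| = 34.50 ✓; ∠AMG = 68.40° ✓; |MG| = 32.40 ✓; ∠(MG, GC) = 93.70° ✗; |GC| = 12.00 ✓.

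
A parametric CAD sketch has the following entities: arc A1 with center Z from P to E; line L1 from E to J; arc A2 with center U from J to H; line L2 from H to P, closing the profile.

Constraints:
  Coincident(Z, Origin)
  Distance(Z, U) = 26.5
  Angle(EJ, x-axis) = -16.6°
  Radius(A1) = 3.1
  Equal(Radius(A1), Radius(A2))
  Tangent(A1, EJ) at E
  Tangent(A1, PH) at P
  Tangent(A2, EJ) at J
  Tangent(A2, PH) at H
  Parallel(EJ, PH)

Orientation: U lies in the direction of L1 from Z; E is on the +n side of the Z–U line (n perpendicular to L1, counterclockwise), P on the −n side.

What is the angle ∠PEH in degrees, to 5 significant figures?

76.832°

Tangency of A1 to both parallel lines with radius 3.1 puts E and P at Z ± 3.1·n: E = (0.88563, 2.9708), P = (-0.88563, -2.9708). Equal radii place J and H the same way about U: J = U + 3.1·n = (26.281, -4.5999), H = U − 3.1·n = (24.510, -10.542). Then cos ∠PEH = EP·EH / (|EP||EH|), giving 76.832°.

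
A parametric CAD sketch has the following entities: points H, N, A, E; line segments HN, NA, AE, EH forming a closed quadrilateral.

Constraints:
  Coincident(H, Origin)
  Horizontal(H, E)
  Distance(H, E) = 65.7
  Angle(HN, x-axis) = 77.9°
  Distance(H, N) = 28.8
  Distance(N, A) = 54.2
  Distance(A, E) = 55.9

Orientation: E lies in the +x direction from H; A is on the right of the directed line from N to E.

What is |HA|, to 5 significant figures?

29.697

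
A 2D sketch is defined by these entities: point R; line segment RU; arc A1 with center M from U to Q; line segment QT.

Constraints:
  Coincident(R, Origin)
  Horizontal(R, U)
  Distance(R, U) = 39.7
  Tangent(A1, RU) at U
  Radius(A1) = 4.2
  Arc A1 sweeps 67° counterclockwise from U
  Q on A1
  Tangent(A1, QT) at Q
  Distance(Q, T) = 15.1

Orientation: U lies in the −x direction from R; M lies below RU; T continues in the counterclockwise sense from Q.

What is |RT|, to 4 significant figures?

52.13

R is at the origin; R and U share the same y with |RU| = 39.7 and U on the −x side, so U = (-39.70, 0.000). Tangency of A1 to RU means the radius MU is perpendicular to RU, so M = U + (0, -4.2) = (-39.70, -4.200). On A1, U sits at bearing 90° from M; a 67° counterclockwise sweep puts Q at bearing 157°, so Q = M + 4.2·(cos 157°, sin 157°) = (-43.57, -2.559). The tangent condition forces MQ to be normal to QT, so QT runs along (−sin 157°, cos 157°); with |QT| = 15.1, T = (-49.47, -16.46). Then |RT| = |T − R| = 52.13.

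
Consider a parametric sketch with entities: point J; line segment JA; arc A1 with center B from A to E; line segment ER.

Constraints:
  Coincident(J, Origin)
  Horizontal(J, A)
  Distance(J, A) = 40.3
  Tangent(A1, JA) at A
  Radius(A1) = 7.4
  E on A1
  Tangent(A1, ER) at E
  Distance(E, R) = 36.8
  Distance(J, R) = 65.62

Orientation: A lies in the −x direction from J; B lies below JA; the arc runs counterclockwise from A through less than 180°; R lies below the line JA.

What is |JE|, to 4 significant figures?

48.24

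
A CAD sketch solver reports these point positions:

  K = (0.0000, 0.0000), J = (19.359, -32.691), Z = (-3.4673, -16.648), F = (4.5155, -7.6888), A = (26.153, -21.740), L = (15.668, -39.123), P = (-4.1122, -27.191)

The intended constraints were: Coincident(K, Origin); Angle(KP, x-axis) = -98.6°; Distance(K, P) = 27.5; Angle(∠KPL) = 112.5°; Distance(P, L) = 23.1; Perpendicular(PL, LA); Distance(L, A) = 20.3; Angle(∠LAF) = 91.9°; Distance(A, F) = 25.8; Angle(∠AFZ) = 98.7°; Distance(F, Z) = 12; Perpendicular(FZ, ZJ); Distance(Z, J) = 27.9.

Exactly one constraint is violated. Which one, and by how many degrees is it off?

Perpendicular(FZ, ZJ) — off by 6.60°.

K = (0.00, 0.00) ✓; KP at -98.60° ✓; |KP| = 27.50 ✓; ∠KPL = 112.5° ✓; |PL| = 23.10 ✓; ∠(PL, LA) = 90.00° ✓; |LA| = 20.30 ✓; ∠LAF = 91.90° ✓; |AF| = 25.80 ✓; ∠AFZ = 98.70° ✓; |FZ| = 12.00 ✓; ∠(FZ, ZJ) = 96.60° ✗; |ZJ| = 27.90 ✓.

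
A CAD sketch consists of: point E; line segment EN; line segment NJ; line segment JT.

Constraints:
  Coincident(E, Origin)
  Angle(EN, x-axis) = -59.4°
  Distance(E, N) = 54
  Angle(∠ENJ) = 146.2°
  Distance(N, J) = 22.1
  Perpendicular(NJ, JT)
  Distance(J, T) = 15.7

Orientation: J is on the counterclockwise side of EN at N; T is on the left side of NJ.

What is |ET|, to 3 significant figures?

68.5

∠ENJ = 146.2°, so NJ runs at -59.4° + (180° − 146.2°) = -25.6° from the x-axis; with |NJ| = 22.1, J = N + 22.1·(cos -25.6°, sin -25.6°) = (47.4, -56.0). NJ ⟂ JT; with |JT| = 15.7 on the left of NJ, T = J + 15.7·(0.432, 0.902) = (54.2, -41.9). Then |ET| = |T − E| = 68.5.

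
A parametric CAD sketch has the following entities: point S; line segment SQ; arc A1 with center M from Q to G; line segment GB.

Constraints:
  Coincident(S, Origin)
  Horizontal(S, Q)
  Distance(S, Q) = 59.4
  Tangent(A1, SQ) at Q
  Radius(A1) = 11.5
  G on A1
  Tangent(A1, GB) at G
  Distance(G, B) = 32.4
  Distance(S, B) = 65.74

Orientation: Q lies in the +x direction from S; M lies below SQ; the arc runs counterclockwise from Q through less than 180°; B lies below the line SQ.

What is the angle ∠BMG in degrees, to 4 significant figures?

70.46°

Checks: |MG| = 11.50 ✓; ∠(MG, GB) = 90.00° ✓; |GB| = 32.40 ✓; |SB| = 65.74 ✓.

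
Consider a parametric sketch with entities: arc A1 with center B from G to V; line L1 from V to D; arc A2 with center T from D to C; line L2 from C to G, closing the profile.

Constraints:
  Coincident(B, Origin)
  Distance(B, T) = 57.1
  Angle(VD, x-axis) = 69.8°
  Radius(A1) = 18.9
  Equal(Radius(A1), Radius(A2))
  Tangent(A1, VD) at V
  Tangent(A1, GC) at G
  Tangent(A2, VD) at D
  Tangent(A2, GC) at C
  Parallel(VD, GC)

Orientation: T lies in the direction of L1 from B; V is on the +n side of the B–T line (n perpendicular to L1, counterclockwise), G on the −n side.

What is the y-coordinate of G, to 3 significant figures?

-6.53

The slot axis is L1's direction at 69.8°, so u = (cos 69.8°, sin 69.8°) = (0.345, 0.938) and n = (−sin 69.8°, cos 69.8°) = (-0.938, 0.345). B is at the origin and T lies 57.1 along u from B, so T = 57.1·u = (19.7, 53.6). Tangency of A1 to both parallel lines with radius 18.9 puts V and G at B ± 18.9·n: V = (-17.7, 6.53), G = (17.7, -6.53). So G.y = -6.53.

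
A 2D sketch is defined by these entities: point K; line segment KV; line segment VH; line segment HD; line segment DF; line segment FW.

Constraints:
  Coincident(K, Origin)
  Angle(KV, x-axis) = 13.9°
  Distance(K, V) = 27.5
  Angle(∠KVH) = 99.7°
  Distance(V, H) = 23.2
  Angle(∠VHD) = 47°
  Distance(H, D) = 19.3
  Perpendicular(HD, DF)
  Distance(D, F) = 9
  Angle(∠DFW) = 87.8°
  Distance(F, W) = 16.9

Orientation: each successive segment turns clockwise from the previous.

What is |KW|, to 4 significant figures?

36.97

K is at the origin; KV runs at 13.9° with length 27.5, so V = (26.69, 6.606). ∠KVH = 99.7° gives VH at -66.40° from the x-axis; with |VH| = 23.2, H = (35.98, -14.65). ∠VHD = 47.0° gives HD at 160.6° from the x-axis; with |HD| = 19.3, D = (17.78, -8.243). HD is perpendicular to DF, so DF runs at 70.60°; with |DF| = 9.0, F = (20.77, 0.2464). ∠DFW = 87.8° gives FW at -21.60° from the x-axis; with |FW| = 16.9, W = (36.48, -5.975). Then |KW| = |W − K| = 36.97.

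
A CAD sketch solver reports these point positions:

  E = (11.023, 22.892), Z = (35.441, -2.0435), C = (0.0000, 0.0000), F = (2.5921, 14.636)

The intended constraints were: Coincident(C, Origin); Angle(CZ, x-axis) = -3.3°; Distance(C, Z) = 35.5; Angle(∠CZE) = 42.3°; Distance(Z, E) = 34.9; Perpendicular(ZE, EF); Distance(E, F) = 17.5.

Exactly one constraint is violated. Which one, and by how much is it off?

Distance(E, F) = 17.5 — off by 5.70.

C = (0.00, 0.00) ✓; CZ at -3.300° ✓; |CZ| = 35.50 ✓; ∠CZE = 42.30° ✓; |ZE| = 34.90 ✓; ∠(ZE, EF) = 90.00° ✓; |EF| = 11.80 ✗.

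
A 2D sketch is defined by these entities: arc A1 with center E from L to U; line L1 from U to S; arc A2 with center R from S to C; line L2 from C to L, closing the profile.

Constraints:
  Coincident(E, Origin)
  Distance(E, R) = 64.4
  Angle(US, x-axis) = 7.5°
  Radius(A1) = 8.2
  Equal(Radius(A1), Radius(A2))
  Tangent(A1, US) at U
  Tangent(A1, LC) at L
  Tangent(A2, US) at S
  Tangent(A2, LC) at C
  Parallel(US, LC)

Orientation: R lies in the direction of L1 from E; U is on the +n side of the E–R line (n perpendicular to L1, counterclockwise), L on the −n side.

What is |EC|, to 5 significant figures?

64.920

Tangency of A1 to both parallel lines with radius 8.2 puts U and L at E ± 8.2·n: U = (-1.0703, 8.1298), L = (1.0703, -8.1298). Equal radii place S and C the same way about R: S = R + 8.2·n = (62.779, 16.536), C = R − 8.2·n = (64.919, 0.27604). Then |EC| = |C − E| = 64.920.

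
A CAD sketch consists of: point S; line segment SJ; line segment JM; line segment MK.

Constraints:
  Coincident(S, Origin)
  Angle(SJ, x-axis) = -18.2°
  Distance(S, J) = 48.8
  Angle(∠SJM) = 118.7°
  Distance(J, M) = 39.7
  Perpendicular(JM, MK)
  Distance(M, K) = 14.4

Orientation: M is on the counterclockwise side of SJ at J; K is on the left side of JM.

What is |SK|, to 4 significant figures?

69.23

∠SJM = 118.7°, so JM runs at -18.2° + (180° − 118.7°) = 43.10° from the x-axis; with |JM| = 39.7, M = J + 39.7·(cos 43.10°, sin 43.10°) = (75.35, 11.88). The perpendicularity gives MK at right angles to JM; with |MK| = 14.4 on the left of JM, K = M + 14.4·(-0.6833, 0.7302) = (65.51, 22.40). Then |SK| = |K − S| = 69.23.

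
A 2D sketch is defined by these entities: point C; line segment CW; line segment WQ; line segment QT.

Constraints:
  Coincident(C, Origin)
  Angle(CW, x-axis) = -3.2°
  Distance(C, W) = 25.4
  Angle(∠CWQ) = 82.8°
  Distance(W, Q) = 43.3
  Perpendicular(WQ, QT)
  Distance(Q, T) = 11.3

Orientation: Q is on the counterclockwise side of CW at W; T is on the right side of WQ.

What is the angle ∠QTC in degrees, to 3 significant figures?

47.7°

∠CWQ = 82.8°, so WQ runs at -3.2° + (180° − 82.8°) = 94.0° from the x-axis; with |WQ| = 43.3, Q = W + 43.3·(cos 94.0°, sin 94.0°) = (22.3, 41.8). WQ ⟂ QT; with |QT| = 11.3 on the right of WQ, T = Q + 11.3·(0.998, 0.0698) = (33.6, 42.6). Then cos ∠QTC = TQ·TC / (|TQ||TC|), giving 47.7°.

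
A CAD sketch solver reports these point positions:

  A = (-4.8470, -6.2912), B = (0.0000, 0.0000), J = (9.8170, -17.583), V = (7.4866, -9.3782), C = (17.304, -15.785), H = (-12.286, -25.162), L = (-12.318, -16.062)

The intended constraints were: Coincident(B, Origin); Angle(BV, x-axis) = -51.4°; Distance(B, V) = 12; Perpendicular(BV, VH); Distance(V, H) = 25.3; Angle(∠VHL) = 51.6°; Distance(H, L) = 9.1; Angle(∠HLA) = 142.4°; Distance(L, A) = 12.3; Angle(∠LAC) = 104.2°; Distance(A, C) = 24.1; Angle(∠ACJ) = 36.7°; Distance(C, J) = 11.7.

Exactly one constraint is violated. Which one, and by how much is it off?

Distance(C, J) = 11.7 — off by 4.00.

B = (0.00, 0.00) ✓; BV at -51.40° ✓; |BV| = 12.00 ✓; ∠(BV, VH) = 90.00° ✓; |VH| = 25.30 ✓; ∠VHL = 51.60° ✓; |HL| = 9.100 ✓; ∠HLA = 142.4° ✓; |LA| = 12.30 ✓; ∠LAC = 104.2° ✓; |AC| = 24.10 ✓; ∠ACJ = 36.70° ✓; |CJ| = 7.700 ✗.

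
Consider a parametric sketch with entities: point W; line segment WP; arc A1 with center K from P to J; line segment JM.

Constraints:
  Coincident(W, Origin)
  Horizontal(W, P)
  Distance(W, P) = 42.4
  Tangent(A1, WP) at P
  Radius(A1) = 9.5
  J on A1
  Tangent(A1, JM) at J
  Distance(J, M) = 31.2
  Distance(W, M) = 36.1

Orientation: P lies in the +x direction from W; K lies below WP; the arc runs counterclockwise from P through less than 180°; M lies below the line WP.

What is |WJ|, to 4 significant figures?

34.58

Checks: |KJ| = 9.500 ✓; ∠(KJ, JM) = 90.00° ✓; |JM| = 31.20 ✓; |WM| = 36.10 ✓.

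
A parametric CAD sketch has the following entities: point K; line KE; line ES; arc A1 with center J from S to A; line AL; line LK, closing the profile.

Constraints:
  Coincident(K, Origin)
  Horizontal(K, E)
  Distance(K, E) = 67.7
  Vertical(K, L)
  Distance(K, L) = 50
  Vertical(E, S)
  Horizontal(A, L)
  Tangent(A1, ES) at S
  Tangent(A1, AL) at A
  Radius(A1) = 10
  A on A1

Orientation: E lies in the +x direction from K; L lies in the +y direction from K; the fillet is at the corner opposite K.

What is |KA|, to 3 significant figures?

76.3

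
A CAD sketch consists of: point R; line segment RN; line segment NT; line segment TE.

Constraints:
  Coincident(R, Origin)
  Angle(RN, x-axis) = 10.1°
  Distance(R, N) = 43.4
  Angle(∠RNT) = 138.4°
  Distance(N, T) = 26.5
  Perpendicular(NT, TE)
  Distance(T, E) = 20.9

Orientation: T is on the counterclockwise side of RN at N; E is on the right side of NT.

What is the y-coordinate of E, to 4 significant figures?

15.45

∠RNT = 138.4°, so NT runs at 10.1° + (180° − 138.4°) = 51.70° from the x-axis; with |NT| = 26.5, T = N + 26.5·(cos 51.70°, sin 51.70°) = (59.15, 28.41). NT ⟂ TE; with |TE| = 20.9 on the right of NT, E = T + 20.9·(0.7848, -0.6198) = (75.55, 15.45). So E.y = 15.45.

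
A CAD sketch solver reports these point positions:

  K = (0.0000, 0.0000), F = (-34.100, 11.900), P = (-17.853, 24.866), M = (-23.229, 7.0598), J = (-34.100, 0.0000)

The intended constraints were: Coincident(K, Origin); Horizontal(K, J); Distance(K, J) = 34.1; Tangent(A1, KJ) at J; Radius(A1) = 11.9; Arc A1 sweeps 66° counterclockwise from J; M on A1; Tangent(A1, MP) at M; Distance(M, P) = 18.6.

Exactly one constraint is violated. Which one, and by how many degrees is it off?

Tangent(A1, MP) at M — off by 7.20°.

K = (0.00, 0.00) ✓; K.y = 0.00, J.y = 0.00 ✓; |KJ| = 34.10 ✓; ∠(FJ, JK) = 90.00° ✓; |FJ| = 11.90 ✓; bearing(F→M) − bearing(F→J) = 66.00° ✓; |FM| = 11.90 ✓; ∠(FM, MP) = 82.80° ✗; |MP| = 18.60 ✓.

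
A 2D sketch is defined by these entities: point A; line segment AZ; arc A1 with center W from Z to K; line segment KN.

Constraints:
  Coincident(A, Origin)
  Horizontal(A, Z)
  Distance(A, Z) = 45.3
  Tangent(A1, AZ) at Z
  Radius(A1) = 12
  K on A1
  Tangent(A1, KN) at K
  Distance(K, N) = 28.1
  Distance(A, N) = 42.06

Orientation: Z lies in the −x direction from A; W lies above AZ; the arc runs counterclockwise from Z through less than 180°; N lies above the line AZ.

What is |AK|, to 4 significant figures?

34.93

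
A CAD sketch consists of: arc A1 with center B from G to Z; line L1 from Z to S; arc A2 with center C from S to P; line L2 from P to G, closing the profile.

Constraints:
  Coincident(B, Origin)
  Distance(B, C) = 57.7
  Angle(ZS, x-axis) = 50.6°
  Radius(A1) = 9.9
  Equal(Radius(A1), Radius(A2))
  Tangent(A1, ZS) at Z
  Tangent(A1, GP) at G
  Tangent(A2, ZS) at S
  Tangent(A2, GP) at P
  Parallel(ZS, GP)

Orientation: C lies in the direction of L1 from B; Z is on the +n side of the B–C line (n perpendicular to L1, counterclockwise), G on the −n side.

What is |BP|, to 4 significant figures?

58.54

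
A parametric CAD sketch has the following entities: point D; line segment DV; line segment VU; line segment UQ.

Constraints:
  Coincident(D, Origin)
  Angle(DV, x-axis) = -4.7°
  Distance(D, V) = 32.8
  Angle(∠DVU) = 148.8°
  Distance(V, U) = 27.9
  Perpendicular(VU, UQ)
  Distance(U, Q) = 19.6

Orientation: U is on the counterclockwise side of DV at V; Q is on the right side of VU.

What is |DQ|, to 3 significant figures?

66.9

∠DVU = 148.8°, so VU runs at -4.7° + (180° − 148.8°) = 26.5° from the x-axis; with |VU| = 27.9, U = V + 27.9·(cos 26.5°, sin 26.5°) = (57.7, 9.76). VU ⟂ UQ; with |UQ| = 19.6 on the right of VU, Q = U + 19.6·(0.446, -0.895) = (66.4, -7.78). Then |DQ| = |Q − D| = 66.9.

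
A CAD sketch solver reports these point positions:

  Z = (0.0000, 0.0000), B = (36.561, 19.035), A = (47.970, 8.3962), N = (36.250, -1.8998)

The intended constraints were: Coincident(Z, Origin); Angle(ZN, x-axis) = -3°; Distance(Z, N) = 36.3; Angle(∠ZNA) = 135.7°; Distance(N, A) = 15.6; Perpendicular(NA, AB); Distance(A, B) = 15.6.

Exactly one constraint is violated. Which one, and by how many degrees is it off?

Perpendicular(NA, AB) — off by 5.70°.

Z = (0.00, 0.00) ✓; ZN at -3.000° ✓; |ZN| = 36.30 ✓; ∠ZNA = 135.7° ✓; |NA| = 15.60 ✓; ∠(NA, AB) = 95.70° ✗; |AB| = 15.60 ✓.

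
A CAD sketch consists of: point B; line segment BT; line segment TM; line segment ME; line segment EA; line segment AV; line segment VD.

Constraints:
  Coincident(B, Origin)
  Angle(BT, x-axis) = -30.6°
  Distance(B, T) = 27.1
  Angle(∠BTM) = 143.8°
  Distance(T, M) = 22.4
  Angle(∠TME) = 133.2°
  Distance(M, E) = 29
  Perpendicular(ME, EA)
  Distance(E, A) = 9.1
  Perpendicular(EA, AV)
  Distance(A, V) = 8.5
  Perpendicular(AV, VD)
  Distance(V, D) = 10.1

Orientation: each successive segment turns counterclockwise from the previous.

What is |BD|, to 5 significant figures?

59.057

EA ⟂ AV, so AV runs at -127.60°; with |AV| = 8.5, V = (50.917, 10.185). AV is perpendicular to VD, so VD runs at -37.600°; with |VD| = 10.1, D = (58.919, 4.0226). Then |BD| = |D − B| = 59.057.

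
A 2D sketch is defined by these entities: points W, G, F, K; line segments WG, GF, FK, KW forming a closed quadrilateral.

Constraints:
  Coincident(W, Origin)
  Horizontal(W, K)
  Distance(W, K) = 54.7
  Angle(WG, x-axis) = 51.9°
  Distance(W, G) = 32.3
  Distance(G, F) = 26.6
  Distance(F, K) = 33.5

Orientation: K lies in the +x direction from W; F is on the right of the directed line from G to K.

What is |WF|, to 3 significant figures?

21.3

W is at the origin; W and K share the same y with |WK| = 54.7 and K in +x, so K = (54.7, 0). WG runs at 51.9° with |WG| = 32.3, so G = (19.9, 25.4). F is determined by |GF| = 26.6 and |FK| = 33.5 together: it lies at the intersection of circle(G, 26.6) and circle(K, 33.5). With |GK| = 43.1, the foot of the radical line on GK is 16.7 from G and the perpendicular offset is √(26.6² − 16.7²) = 20.7. Taking the right-of-GK solution: F = (21.2, -1.15).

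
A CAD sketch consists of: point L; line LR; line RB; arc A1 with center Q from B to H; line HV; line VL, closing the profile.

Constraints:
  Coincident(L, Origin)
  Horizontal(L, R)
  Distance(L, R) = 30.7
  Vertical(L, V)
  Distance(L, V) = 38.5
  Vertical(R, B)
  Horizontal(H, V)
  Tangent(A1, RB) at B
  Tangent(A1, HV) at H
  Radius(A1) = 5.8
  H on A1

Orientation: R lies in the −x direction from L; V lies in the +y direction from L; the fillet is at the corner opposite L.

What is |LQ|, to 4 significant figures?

41.10

LV is vertical with |LV| = 38.5 and V on the +y side, so V = (0.000, 38.50). The virtual corner opposite L is at (-30.70, 38.50). Tangency of A1 to RB means the radius QB is perpendicular to RB and since A1 is tangent to HV there, QH ⟂ HV, with radius 5.8, so the center Q sits 5.8 in from both sides at Q = (-24.90, 32.70). Then |LQ| = |Q − L| = 41.10.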